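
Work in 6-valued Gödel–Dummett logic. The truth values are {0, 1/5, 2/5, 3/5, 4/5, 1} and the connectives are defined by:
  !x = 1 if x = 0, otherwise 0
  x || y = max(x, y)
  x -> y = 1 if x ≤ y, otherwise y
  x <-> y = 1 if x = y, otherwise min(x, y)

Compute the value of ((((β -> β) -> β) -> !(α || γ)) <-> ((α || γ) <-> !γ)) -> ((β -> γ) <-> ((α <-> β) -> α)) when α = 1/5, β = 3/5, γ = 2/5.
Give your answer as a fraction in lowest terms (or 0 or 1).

2/5

β -> β = 3/5 -> 3/5 = 1
(β -> β) -> β = 1 -> 3/5 = 3/5
α || γ = 1/5 || 2/5 = 2/5
!(α || γ) = !2/5 = 0
((β -> β) -> β) -> !(α || γ) = 3/5 -> 0 = 0
α || γ = 1/5 || 2/5 = 2/5
!γ = !2/5 = 0
(α || γ) <-> !γ = 2/5 <-> 0 = 0
(((β -> β) -> β) -> !(α || γ)) <-> ((α || γ) <-> !γ) = 0 <-> 0 = 1
β -> γ = 3/5 -> 2/5 = 2/5
α <-> β = 1/5 <-> 3/5 = 1/5
(α <-> β) -> α = 1/5 -> 1/5 = 1
(β -> γ) <-> ((α <-> β) -> α) = 2/5 <-> 1 = 2/5
((((β -> β) -> β) -> !(α || γ)) <-> ((α || γ) <-> !γ)) -> ((β -> γ) <-> ((α <-> β) -> α)) = 1 -> 2/5 = 2/5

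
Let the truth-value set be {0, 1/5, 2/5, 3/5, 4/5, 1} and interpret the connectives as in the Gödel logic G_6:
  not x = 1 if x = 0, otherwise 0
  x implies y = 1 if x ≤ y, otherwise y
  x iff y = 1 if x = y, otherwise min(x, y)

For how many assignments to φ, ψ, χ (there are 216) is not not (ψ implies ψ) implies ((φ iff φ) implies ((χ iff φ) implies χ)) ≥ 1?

value 1: 186 assignments (counts)
value 4/5: 6 assignments
value 3/5: 6 assignments
value 2/5: 6 assignments
value 1/5: 6 assignments
value 0: 6 assignments
So 186 of the 216 assignments meet the threshold.

186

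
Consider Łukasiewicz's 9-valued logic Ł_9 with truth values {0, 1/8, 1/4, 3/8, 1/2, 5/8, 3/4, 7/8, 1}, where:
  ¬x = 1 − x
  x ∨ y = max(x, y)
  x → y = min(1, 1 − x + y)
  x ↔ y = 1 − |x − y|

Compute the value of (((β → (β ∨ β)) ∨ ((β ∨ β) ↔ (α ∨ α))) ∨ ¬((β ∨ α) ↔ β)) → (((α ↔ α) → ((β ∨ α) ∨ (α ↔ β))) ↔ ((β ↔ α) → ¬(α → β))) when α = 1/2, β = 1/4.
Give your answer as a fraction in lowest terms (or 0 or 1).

3/4

β ∨ β = 1/4 ∨ 1/4 = 1/4
β → (β ∨ β) = 1/4 → 1/4 = 1
β ∨ β = 1/4 ∨ 1/4 = 1/4
α ∨ α = 1/2 ∨ 1/2 = 1/2
(β ∨ β) ↔ (α ∨ α) = 1/4 ↔ 1/2 = 3/4
(β → (β ∨ β)) ∨ ((β ∨ β) ↔ (α ∨ α)) = 1 ∨ 3/4 = 1
β ∨ α = 1/4 ∨ 1/2 = 1/2
(β ∨ α) ↔ β = 1/2 ↔ 1/4 = 3/4
¬((β ∨ α) ↔ β) = ¬3/4 = 1/4
((β → (β ∨ β)) ∨ ((β ∨ β) ↔ (α ∨ α))) ∨ ¬((β ∨ α) ↔ β) = 1 ∨ 1/4 = 1
α ↔ α = 1/2 ↔ 1/2 = 1
β ∨ α = 1/4 ∨ 1/2 = 1/2
α ↔ β = 1/2 ↔ 1/4 = 3/4
(β ∨ α) ∨ (α ↔ β) = 1/2 ∨ 3/4 = 3/4
(α ↔ α) → ((β ∨ α) ∨ (α ↔ β)) = 1 → 3/4 = 3/4
β ↔ α = 1/4 ↔ 1/2 = 3/4
α → β = 1/2 → 1/4 = 3/4
¬(α → β) = ¬3/4 = 1/4
(β ↔ α) → ¬(α → β) = 3/4 → 1/4 = 1/2
((α ↔ α) → ((β ∨ α) ∨ (α ↔ β))) ↔ ((β ↔ α) → ¬(α → β)) = 3/4 ↔ 1/2 = 3/4
(((β → (β ∨ β)) ∨ ((β ∨ β) ↔ (α ∨ α))) ∨ ¬((β ∨ α) ↔ β)) → (((α ↔ α) → ((β ∨ α) ∨ (α ↔ β))) ↔ ((β ↔ α) → ¬(α → β))) = 1 → 3/4 = 3/4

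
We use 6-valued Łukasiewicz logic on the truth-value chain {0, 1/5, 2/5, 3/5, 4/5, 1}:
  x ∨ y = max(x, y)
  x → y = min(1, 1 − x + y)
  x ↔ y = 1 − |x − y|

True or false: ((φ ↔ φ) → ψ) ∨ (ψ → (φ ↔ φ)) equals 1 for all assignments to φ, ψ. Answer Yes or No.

At φ = 1/5, ψ = 2/5, for instance:
φ ↔ φ = 1/5 ↔ 1/5 = 1
(φ ↔ φ) → ψ = 1 → 2/5 = 2/5
ψ → (φ ↔ φ) = 2/5 → 1 = 1
((φ ↔ φ) → ψ) ∨ (ψ → (φ ↔ φ)) = 2/5 ∨ 1 = 1
and checking the remaining 35 assignments likewise gives ≥ 1 in every case.

Yes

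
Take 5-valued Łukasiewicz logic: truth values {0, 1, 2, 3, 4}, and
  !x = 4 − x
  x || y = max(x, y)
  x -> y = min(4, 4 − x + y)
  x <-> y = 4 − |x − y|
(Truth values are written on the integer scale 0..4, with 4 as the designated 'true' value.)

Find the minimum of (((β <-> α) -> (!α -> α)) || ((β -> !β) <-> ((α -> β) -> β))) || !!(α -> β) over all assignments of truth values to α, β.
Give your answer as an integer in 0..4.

Take α = 1, β = 0:
β <-> α = 0 <-> 1 = 3
!α = !1 = 3
!α -> α = 3 -> 1 = 2
(β <-> α) -> (!α -> α) = 3 -> 2 = 3
!β = !0 = 4
β -> !β = 0 -> 4 = 4
α -> β = 1 -> 0 = 3
(α -> β) -> β = 3 -> 0 = 1
(β -> !β) <-> ((α -> β) -> β) = 4 <-> 1 = 1
((β <-> α) -> (!α -> α)) || ((β -> !β) <-> ((α -> β) -> β)) = 3 || 1 = 3
α -> β = 1 -> 0 = 3
!(α -> β) = !3 = 1
!!(α -> β) = !1 = 3
(((β <-> α) -> (!α -> α)) || ((β -> !β) <-> ((α -> β) -> β))) || !!(α -> β) = 3 || 3 = 3
No assignment yields a value below 3, so this is the minimum.

3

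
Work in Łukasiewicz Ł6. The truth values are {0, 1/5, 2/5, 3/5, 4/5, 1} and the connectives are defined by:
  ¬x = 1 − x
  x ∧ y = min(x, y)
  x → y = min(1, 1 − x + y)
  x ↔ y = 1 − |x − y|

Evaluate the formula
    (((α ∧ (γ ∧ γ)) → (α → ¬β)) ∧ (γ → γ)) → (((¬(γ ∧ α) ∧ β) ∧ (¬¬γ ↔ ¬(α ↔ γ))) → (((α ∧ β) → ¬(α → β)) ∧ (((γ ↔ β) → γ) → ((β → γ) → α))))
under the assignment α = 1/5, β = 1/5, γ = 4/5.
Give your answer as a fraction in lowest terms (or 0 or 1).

γ ∧ γ = 4/5 ∧ 4/5 = 4/5
α ∧ (γ ∧ γ) = 1/5 ∧ 4/5 = 1/5
¬β = ¬1/5 = 4/5
α → ¬β = 1/5 → 4/5 = 1
(α ∧ (γ ∧ γ)) → (α → ¬β) = 1/5 → 1 = 1
γ → γ = 4/5 → 4/5 = 1
((α ∧ (γ ∧ γ)) → (α → ¬β)) ∧ (γ → γ) = 1 ∧ 1 = 1
γ ∧ α = 4/5 ∧ 1/5 = 1/5
¬(γ ∧ α) = ¬1/5 = 4/5
¬(γ ∧ α) ∧ β = 4/5 ∧ 1/5 = 1/5
¬γ = ¬4/5 = 1/5
¬¬γ = ¬1/5 = 4/5
α ↔ γ = 1/5 ↔ 4/5 = 2/5
¬(α ↔ γ) = ¬2/5 = 3/5
¬¬γ ↔ ¬(α ↔ γ) = 4/5 ↔ 3/5 = 4/5
(¬(γ ∧ α) ∧ β) ∧ (¬¬γ ↔ ¬(α ↔ γ)) = 1/5 ∧ 4/5 = 1/5
α ∧ β = 1/5 ∧ 1/5 = 1/5
α → β = 1/5 → 1/5 = 1
¬(α → β) = ¬1 = 0
(α ∧ β) → ¬(α → β) = 1/5 → 0 = 4/5
γ ↔ β = 4/5 ↔ 1/5 = 2/5
(γ ↔ β) → γ = 2/5 → 4/5 = 1
β → γ = 1/5 → 4/5 = 1
(β → γ) → α = 1 → 1/5 = 1/5
((γ ↔ β) → γ) → ((β → γ) → α) = 1 → 1/5 = 1/5
((α ∧ β) → ¬(α → β)) ∧ (((γ ↔ β) → γ) → ((β → γ) → α)) = 4/5 ∧ 1/5 = 1/5
((¬(γ ∧ α) ∧ β) ∧ (¬¬γ ↔ ¬(α ↔ γ))) → (((α ∧ β) → ¬(α → β)) ∧ (((γ ↔ β) → γ) → ((β → γ) → α))) = 1/5 → 1/5 = 1
(((α ∧ (γ ∧ γ)) → (α → ¬β)) ∧ (γ → γ)) → (((¬(γ ∧ α) ∧ β) ∧ (¬¬γ ↔ ¬(α ↔ γ))) → (((α ∧ β) → ¬(α → β)) ∧ (((γ ↔ β) → γ) → ((β → γ) → α)))) = 1 → 1 = 1

1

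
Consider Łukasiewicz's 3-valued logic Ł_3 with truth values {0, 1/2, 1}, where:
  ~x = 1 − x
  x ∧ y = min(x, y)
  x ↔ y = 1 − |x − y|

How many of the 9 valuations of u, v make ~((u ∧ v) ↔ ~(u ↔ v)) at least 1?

3

u = 0, v = 0 ↦ 0  <
u = 0, v = 1/2 ↦ 1/2  <
u = 0, v = 1 ↦ 1  ≥
u = 1/2, v = 0 ↦ 1/2  <
u = 1/2, v = 1/2 ↦ 1/2  <
u = 1/2, v = 1 ↦ 0  <
u = 1, v = 0 ↦ 1  ≥
u = 1, v = 1/2 ↦ 0  <
u = 1, v = 1 ↦ 1  ≥
So 3 of the 9 assignments meet the threshold.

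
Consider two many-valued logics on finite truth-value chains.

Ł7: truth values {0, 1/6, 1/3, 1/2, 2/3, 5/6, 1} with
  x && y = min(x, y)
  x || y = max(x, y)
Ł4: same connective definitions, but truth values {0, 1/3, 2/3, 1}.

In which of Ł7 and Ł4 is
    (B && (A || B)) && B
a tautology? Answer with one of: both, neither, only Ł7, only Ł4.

neither

In Ł7: at A = 0, B = 0 the value is 0 — not a tautology.
In Ł4: at A = 0, B = 0 the value is 0 — not a tautology.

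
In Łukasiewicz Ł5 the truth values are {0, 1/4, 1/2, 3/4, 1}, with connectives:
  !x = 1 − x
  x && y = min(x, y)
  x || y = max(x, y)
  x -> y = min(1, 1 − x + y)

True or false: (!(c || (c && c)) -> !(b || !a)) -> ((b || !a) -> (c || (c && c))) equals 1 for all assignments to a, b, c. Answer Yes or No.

Yes

At a = 0, b = 3/4, c = 1, for instance:
c && c = 1 && 1 = 1
c || (c && c) = 1 || 1 = 1
!(c || (c && c)) = !1 = 0
!a = !0 = 1
b || !a = 3/4 || 1 = 1
!(b || !a) = !1 = 0
!(c || (c && c)) -> !(b || !a) = 0 -> 0 = 1
(b || !a) -> (c || (c && c)) = 1 -> 1 = 1
(!(c || (c && c)) -> !(b || !a)) -> ((b || !a) -> (c || (c && c))) = 1 -> 1 = 1
and checking the remaining 124 assignments likewise gives ≥ 1 in every case.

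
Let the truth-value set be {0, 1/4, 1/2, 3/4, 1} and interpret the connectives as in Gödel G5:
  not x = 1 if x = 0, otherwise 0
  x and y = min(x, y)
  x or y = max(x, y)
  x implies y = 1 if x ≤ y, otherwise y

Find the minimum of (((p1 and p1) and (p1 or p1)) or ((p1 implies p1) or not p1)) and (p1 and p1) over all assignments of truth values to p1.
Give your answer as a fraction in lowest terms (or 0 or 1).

Take p1 = 0:
p1 and p1 = 0 and 0 = 0
p1 or p1 = 0 or 0 = 0
(p1 and p1) and (p1 or p1) = 0 and 0 = 0
p1 implies p1 = 0 implies 0 = 1
not p1 = not 0 = 1
(p1 implies p1) or not p1 = 1 or 1 = 1
((p1 and p1) and (p1 or p1)) or ((p1 implies p1) or not p1) = 0 or 1 = 1
p1 and p1 = 0 and 0 = 0
(((p1 and p1) and (p1 or p1)) or ((p1 implies p1) or not p1)) and (p1 and p1) = 1 and 0 = 0
No assignment yields a value below 0, so this is the minimum.

0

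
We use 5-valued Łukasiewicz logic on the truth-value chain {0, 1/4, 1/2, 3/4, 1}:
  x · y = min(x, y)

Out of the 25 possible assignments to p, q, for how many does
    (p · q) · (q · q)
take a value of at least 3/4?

value 1: 1 assignment (counts)
value 3/4: 3 assignments (counts)
value 1/2: 5 assignments
value 1/4: 7 assignments
value 0: 9 assignments
So 4 of the 25 assignments meet the threshold.

4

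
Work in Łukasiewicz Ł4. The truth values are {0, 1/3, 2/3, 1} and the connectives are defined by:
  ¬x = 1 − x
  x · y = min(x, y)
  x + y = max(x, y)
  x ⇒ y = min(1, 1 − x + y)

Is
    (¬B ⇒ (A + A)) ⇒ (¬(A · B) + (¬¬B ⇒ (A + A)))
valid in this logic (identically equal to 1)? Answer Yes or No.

No

Counterexample: take A = 1/3, B = 2/3.
¬B = ¬2/3 = 1/3
A + A = 1/3 + 1/3 = 1/3
¬B ⇒ (A + A) = 1/3 ⇒ 1/3 = 1
A · B = 1/3 · 2/3 = 1/3
¬(A · B) = ¬1/3 = 2/3
¬B = ¬2/3 = 1/3
¬¬B = ¬1/3 = 2/3
A + A = 1/3 + 1/3 = 1/3
¬¬B ⇒ (A + A) = 2/3 ⇒ 1/3 = 2/3
¬(A · B) + (¬¬B ⇒ (A + A)) = 2/3 + 2/3 = 2/3
(¬B ⇒ (A + A)) ⇒ (¬(A · B) + (¬¬B ⇒ (A + A))) = 1 ⇒ 2/3 = 2/3
This gives 2/3 ≠ 1.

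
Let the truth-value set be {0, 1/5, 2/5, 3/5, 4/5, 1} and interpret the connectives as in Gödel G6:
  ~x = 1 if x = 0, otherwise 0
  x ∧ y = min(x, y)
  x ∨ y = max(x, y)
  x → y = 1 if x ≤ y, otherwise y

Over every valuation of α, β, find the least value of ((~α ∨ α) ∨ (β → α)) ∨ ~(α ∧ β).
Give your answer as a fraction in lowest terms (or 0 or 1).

1/5

Take α = 1/5, β = 2/5:
~α = ~1/5 = 0
~α ∨ α = 0 ∨ 1/5 = 1/5
β → α = 2/5 → 1/5 = 1/5
(~α ∨ α) ∨ (β → α) = 1/5 ∨ 1/5 = 1/5
α ∧ β = 1/5 ∧ 2/5 = 1/5
~(α ∧ β) = ~1/5 = 0
((~α ∨ α) ∨ (β → α)) ∨ ~(α ∧ β) = 1/5 ∨ 0 = 1/5
No assignment yields a value below 1/5, so this is the minimum.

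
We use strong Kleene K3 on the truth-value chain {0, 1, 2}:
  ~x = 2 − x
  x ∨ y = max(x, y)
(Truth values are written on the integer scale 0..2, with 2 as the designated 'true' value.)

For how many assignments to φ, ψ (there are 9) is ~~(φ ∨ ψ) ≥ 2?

5

φ = 0, ψ = 0 ↦ 0  <
φ = 0, ψ = 1 ↦ 1  <
φ = 0, ψ = 2 ↦ 2  ≥
φ = 1, ψ = 0 ↦ 1  <
φ = 1, ψ = 1 ↦ 1  <
φ = 1, ψ = 2 ↦ 2  ≥
φ = 2, ψ = 0 ↦ 2  ≥
φ = 2, ψ = 1 ↦ 2  ≥
φ = 2, ψ = 2 ↦ 2  ≥
So 5 of the 9 assignments meet the threshold.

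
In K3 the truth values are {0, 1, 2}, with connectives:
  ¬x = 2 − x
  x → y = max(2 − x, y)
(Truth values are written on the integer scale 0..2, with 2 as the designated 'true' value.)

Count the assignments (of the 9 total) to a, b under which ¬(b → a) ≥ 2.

1

a = 0, b = 0 ↦ 0  <
a = 0, b = 1 ↦ 1  <
a = 0, b = 2 ↦ 2  ≥
a = 1, b = 0 ↦ 0  <
a = 1, b = 1 ↦ 1  <
a = 1, b = 2 ↦ 1  <
a = 2, b = 0 ↦ 0  <
a = 2, b = 1 ↦ 0  <
a = 2, b = 2 ↦ 0  <
So 1 of the 9 assignments meets the threshold.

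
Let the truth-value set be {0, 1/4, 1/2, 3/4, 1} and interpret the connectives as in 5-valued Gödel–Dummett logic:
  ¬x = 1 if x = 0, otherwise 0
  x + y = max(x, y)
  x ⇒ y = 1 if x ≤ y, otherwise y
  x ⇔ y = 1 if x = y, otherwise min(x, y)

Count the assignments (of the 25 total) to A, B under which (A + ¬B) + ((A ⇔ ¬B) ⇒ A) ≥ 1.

21

value 1: 21 assignments (counts)
value 0: 4 assignments
So 21 of the 25 assignments meet the threshold.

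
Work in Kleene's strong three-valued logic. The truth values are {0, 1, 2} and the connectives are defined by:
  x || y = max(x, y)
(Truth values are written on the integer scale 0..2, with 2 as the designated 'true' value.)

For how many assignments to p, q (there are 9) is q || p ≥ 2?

5

p = 0, q = 0 ↦ 0  <
p = 0, q = 1 ↦ 1  <
p = 0, q = 2 ↦ 2  ≥
p = 1, q = 0 ↦ 1  <
p = 1, q = 1 ↦ 1  <
p = 1, q = 2 ↦ 2  ≥
p = 2, q = 0 ↦ 2  ≥
p = 2, q = 1 ↦ 2  ≥
p = 2, q = 2 ↦ 2  ≥
So 5 of the 9 assignments meet the threshold.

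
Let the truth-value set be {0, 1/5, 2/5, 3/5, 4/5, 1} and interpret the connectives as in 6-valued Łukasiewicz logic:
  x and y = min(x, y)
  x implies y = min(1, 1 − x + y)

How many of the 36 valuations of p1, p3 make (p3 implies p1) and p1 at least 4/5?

value 1: 6 assignments (counts)
value 4/5: 6 assignments (counts)
value 3/5: 6 assignments
value 2/5: 6 assignments
value 1/5: 6 assignments
value 0: 6 assignments
So 12 of the 36 assignments meet the threshold.

12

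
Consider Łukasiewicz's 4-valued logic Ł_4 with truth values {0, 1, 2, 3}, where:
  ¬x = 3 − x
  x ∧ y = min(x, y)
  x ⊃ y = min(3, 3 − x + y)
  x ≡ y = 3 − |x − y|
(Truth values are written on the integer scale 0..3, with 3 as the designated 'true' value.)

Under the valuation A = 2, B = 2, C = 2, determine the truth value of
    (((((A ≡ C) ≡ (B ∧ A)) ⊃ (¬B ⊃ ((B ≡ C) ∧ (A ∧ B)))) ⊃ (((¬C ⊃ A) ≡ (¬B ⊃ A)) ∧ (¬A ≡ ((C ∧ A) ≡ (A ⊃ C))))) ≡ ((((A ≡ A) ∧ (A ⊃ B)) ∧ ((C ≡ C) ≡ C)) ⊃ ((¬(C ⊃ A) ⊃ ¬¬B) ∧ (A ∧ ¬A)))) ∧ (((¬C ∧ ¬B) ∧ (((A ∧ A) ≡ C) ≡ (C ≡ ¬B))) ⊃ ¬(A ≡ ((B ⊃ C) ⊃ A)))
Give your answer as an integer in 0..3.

A ≡ C = 2 ≡ 2 = 3
B ∧ A = 2 ∧ 2 = 2
(A ≡ C) ≡ (B ∧ A) = 3 ≡ 2 = 2
¬B = ¬2 = 1
B ≡ C = 2 ≡ 2 = 3
A ∧ B = 2 ∧ 2 = 2
(B ≡ C) ∧ (A ∧ B) = 3 ∧ 2 = 2
¬B ⊃ ((B ≡ C) ∧ (A ∧ B)) = 1 ⊃ 2 = 3
((A ≡ C) ≡ (B ∧ A)) ⊃ (¬B ⊃ ((B ≡ C) ∧ (A ∧ B))) = 2 ⊃ 3 = 3
¬C = ¬2 = 1
¬C ⊃ A = 1 ⊃ 2 = 3
¬B = ¬2 = 1
¬B ⊃ A = 1 ⊃ 2 = 3
(¬C ⊃ A) ≡ (¬B ⊃ A) = 3 ≡ 3 = 3
¬A = ¬2 = 1
C ∧ A = 2 ∧ 2 = 2
A ⊃ C = 2 ⊃ 2 = 3
(C ∧ A) ≡ (A ⊃ C) = 2 ≡ 3 = 2
¬A ≡ ((C ∧ A) ≡ (A ⊃ C)) = 1 ≡ 2 = 2
((¬C ⊃ A) ≡ (¬B ⊃ A)) ∧ (¬A ≡ ((C ∧ A) ≡ (A ⊃ C))) = 3 ∧ 2 = 2
(((A ≡ C) ≡ (B ∧ A)) ⊃ (¬B ⊃ ((B ≡ C) ∧ (A ∧ B)))) ⊃ (((¬C ⊃ A) ≡ (¬B ⊃ A)) ∧ (¬A ≡ ((C ∧ A) ≡ (A ⊃ C)))) = 3 ⊃ 2 = 2
A ≡ A = 2 ≡ 2 = 3
A ⊃ B = 2 ⊃ 2 = 3
(A ≡ A) ∧ (A ⊃ B) = 3 ∧ 3 = 3
C ≡ C = 2 ≡ 2 = 3
(C ≡ C) ≡ C = 3 ≡ 2 = 2
((A ≡ A) ∧ (A ⊃ B)) ∧ ((C ≡ C) ≡ C) = 3 ∧ 2 = 2
C ⊃ A = 2 ⊃ 2 = 3
¬(C ⊃ A) = ¬3 = 0
¬B = ¬2 = 1
¬¬B = ¬1 = 2
¬(C ⊃ A) ⊃ ¬¬B = 0 ⊃ 2 = 3
¬A = ¬2 = 1
A ∧ ¬A = 2 ∧ 1 = 1
(¬(C ⊃ A) ⊃ ¬¬B) ∧ (A ∧ ¬A) = 3 ∧ 1 = 1
(((A ≡ A) ∧ (A ⊃ B)) ∧ ((C ≡ C) ≡ C)) ⊃ ((¬(C ⊃ A) ⊃ ¬¬B) ∧ (A ∧ ¬A)) = 2 ⊃ 1 = 2
((((A ≡ C) ≡ (B ∧ A)) ⊃ (¬B ⊃ ((B ≡ C) ∧ (A ∧ B)))) ⊃ (((¬C ⊃ A) ≡ (¬B ⊃ A)) ∧ (¬A ≡ ((C ∧ A) ≡ (A ⊃ C))))) ≡ ((((A ≡ A) ∧ (A ⊃ B)) ∧ ((C ≡ C) ≡ C)) ⊃ ((¬(C ⊃ A) ⊃ ¬¬B) ∧ (A ∧ ¬A))) = 2 ≡ 2 = 3
¬C = ¬2 = 1
¬B = ¬2 = 1
¬C ∧ ¬B = 1 ∧ 1 = 1
A ∧ A = 2 ∧ 2 = 2
(A ∧ A) ≡ C = 2 ≡ 2 = 3
¬B = ¬2 = 1
C ≡ ¬B = 2 ≡ 1 = 2
((A ∧ A) ≡ C) ≡ (C ≡ ¬B) = 3 ≡ 2 = 2
(¬C ∧ ¬B) ∧ (((A ∧ A) ≡ C) ≡ (C ≡ ¬B)) = 1 ∧ 2 = 1
B ⊃ C = 2 ⊃ 2 = 3
(B ⊃ C) ⊃ A = 3 ⊃ 2 = 2
A ≡ ((B ⊃ C) ⊃ A) = 2 ≡ 2 = 3
¬(A ≡ ((B ⊃ C) ⊃ A)) = ¬3 = 0
((¬C ∧ ¬B) ∧ (((A ∧ A) ≡ C) ≡ (C ≡ ¬B))) ⊃ ¬(A ≡ ((B ⊃ C) ⊃ A)) = 1 ⊃ 0 = 2
(((((A ≡ C) ≡ (B ∧ A)) ⊃ (¬B ⊃ ((B ≡ C) ∧ (A ∧ B)))) ⊃ (((¬C ⊃ A) ≡ (¬B ⊃ A)) ∧ (¬A ≡ ((C ∧ A) ≡ (A ⊃ C))))) ≡ ((((A ≡ A) ∧ (A ⊃ B)) ∧ ((C ≡ C) ≡ C)) ⊃ ((¬(C ⊃ A) ⊃ ¬¬B) ∧ (A ∧ ¬A)))) ∧ (((¬C ∧ ¬B) ∧ (((A ∧ A) ≡ C) ≡ (C ≡ ¬B))) ⊃ ¬(A ≡ ((B ⊃ C) ⊃ A))) = 3 ∧ 2 = 2

2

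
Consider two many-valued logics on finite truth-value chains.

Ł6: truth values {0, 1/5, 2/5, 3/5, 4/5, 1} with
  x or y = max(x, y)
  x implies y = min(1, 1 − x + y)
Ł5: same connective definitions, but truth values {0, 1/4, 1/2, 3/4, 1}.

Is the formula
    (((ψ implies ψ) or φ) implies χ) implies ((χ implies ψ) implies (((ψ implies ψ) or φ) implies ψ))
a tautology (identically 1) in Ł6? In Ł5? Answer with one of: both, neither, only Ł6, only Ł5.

both

In Ł6: every assignment gives 1 — tautology.
In Ł5: every assignment gives 1 — tautology.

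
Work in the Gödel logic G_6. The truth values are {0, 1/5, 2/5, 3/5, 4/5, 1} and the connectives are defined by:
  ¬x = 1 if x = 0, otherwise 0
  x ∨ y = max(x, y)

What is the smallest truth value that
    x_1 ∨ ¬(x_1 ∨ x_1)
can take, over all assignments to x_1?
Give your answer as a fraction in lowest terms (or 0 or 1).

Take x_1 = 1/5:
x_1 ∨ x_1 = 1/5 ∨ 1/5 = 1/5
¬(x_1 ∨ x_1) = ¬1/5 = 0
x_1 ∨ ¬(x_1 ∨ x_1) = 1/5 ∨ 0 = 1/5
No assignment yields a value below 1/5, so this is the minimum.

1/5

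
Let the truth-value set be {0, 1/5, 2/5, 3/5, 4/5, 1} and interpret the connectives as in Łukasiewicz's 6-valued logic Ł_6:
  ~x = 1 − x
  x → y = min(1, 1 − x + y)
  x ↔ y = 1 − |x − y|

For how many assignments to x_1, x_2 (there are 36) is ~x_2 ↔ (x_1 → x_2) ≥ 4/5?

value 1: 3 assignments (counts)
value 4/5: 7 assignments (counts)
value 3/5: 6 assignments
value 2/5: 7 assignments
value 1/5: 6 assignments
value 0: 7 assignments
So 10 of the 36 assignments meet the threshold.

10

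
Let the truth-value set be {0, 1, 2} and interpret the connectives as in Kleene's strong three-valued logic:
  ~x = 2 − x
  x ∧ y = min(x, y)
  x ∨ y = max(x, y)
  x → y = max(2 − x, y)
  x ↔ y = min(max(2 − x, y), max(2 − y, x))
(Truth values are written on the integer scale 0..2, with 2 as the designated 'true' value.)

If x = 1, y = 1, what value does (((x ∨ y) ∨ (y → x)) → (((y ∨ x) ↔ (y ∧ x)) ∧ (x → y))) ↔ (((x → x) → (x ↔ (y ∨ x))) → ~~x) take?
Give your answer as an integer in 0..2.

1

x ∨ y = 1 ∨ 1 = 1
y → x = 1 → 1 = 1
(x ∨ y) ∨ (y → x) = 1 ∨ 1 = 1
y ∨ x = 1 ∨ 1 = 1
y ∧ x = 1 ∧ 1 = 1
(y ∨ x) ↔ (y ∧ x) = 1 ↔ 1 = 1
x → y = 1 → 1 = 1
((y ∨ x) ↔ (y ∧ x)) ∧ (x → y) = 1 ∧ 1 = 1
((x ∨ y) ∨ (y → x)) → (((y ∨ x) ↔ (y ∧ x)) ∧ (x → y)) = 1 → 1 = 1
x → x = 1 → 1 = 1
y ∨ x = 1 ∨ 1 = 1
x ↔ (y ∨ x) = 1 ↔ 1 = 1
(x → x) → (x ↔ (y ∨ x)) = 1 → 1 = 1
~x = ~1 = 1
~~x = ~1 = 1
((x → x) → (x ↔ (y ∨ x))) → ~~x = 1 → 1 = 1
(((x ∨ y) ∨ (y → x)) → (((y ∨ x) ↔ (y ∧ x)) ∧ (x → y))) ↔ (((x → x) → (x ↔ (y ∨ x))) → ~~x) = 1 ↔ 1 = 1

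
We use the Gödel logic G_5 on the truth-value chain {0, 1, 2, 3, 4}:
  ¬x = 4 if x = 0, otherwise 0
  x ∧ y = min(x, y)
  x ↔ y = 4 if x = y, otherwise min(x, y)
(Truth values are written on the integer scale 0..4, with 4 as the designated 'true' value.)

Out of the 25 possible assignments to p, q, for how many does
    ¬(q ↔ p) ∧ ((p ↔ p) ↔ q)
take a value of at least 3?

value 4: 1 assignment (counts)
value 3: 1 assignment (counts)
value 2: 1 assignment
value 1: 1 assignment
value 0: 21 assignments
So 2 of the 25 assignments meet the threshold.

2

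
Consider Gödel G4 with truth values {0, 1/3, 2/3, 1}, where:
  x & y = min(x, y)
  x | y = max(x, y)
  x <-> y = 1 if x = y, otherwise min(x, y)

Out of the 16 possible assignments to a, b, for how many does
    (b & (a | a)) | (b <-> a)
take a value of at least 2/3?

a = 0, b = 0 ↦ 1  ≥
a = 0, b = 1/3 ↦ 0  <
a = 0, b = 2/3 ↦ 0  <
a = 0, b = 1 ↦ 0  <
a = 1/3, b = 0 ↦ 0  <
a = 1/3, b = 1/3 ↦ 1  ≥
a = 1/3, b = 2/3 ↦ 1/3  <
a = 1/3, b = 1 ↦ 1/3  <
a = 2/3, b = 0 ↦ 0  <
a = 2/3, b = 1/3 ↦ 1/3  <
a = 2/3, b = 2/3 ↦ 1  ≥
a = 2/3, b = 1 ↦ 2/3  ≥
a = 1, b = 0 ↦ 0  <
a = 1, b = 1/3 ↦ 1/3  <
a = 1, b = 2/3 ↦ 2/3  ≥
a = 1, b = 1 ↦ 1  ≥
So 6 of the 16 assignments meet the threshold.

6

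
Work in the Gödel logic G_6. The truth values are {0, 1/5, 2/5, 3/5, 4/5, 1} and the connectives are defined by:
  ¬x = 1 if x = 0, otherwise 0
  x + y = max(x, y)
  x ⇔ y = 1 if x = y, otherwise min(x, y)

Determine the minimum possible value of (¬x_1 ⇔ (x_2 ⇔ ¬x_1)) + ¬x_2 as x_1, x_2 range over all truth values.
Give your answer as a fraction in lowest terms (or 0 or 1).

Take x_1 = 0, x_2 = 1/5:
¬x_1 = ¬0 = 1
¬x_1 = ¬0 = 1
x_2 ⇔ ¬x_1 = 1/5 ⇔ 1 = 1/5
¬x_1 ⇔ (x_2 ⇔ ¬x_1) = 1 ⇔ 1/5 = 1/5
¬x_2 = ¬1/5 = 0
(¬x_1 ⇔ (x_2 ⇔ ¬x_1)) + ¬x_2 = 1/5 + 0 = 1/5
No assignment yields a value below 1/5, so this is the minimum.

1/5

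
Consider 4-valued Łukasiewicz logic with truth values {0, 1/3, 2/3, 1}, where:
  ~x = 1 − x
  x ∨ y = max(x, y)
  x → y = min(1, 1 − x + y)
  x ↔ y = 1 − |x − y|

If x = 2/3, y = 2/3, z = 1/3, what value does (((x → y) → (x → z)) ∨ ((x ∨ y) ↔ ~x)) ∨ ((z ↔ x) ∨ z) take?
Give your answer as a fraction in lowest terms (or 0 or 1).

2/3

x → y = 2/3 → 2/3 = 1
x → z = 2/3 → 1/3 = 2/3
(x → y) → (x → z) = 1 → 2/3 = 2/3
x ∨ y = 2/3 ∨ 2/3 = 2/3
~x = ~2/3 = 1/3
(x ∨ y) ↔ ~x = 2/3 ↔ 1/3 = 2/3
((x → y) → (x → z)) ∨ ((x ∨ y) ↔ ~x) = 2/3 ∨ 2/3 = 2/3
z ↔ x = 1/3 ↔ 2/3 = 2/3
(z ↔ x) ∨ z = 2/3 ∨ 1/3 = 2/3
(((x → y) → (x → z)) ∨ ((x ∨ y) ↔ ~x)) ∨ ((z ↔ x) ∨ z) = 2/3 ∨ 2/3 = 2/3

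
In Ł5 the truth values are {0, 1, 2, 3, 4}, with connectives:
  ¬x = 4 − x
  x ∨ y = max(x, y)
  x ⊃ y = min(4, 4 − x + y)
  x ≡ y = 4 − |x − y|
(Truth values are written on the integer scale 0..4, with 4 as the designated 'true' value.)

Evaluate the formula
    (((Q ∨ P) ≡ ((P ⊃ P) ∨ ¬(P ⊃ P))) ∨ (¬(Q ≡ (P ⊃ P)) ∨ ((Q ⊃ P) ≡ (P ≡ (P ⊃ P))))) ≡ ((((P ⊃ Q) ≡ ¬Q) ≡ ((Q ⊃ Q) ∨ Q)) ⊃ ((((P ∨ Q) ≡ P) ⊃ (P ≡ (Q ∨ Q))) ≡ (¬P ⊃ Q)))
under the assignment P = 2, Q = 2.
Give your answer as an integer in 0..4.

2

Q ∨ P = 2 ∨ 2 = 2
P ⊃ P = 2 ⊃ 2 = 4
P ⊃ P = 2 ⊃ 2 = 4
¬(P ⊃ P) = ¬4 = 0
(P ⊃ P) ∨ ¬(P ⊃ P) = 4 ∨ 0 = 4
(Q ∨ P) ≡ ((P ⊃ P) ∨ ¬(P ⊃ P)) = 2 ≡ 4 = 2
P ⊃ P = 2 ⊃ 2 = 4
Q ≡ (P ⊃ P) = 2 ≡ 4 = 2
¬(Q ≡ (P ⊃ P)) = ¬2 = 2
Q ⊃ P = 2 ⊃ 2 = 4
P ⊃ P = 2 ⊃ 2 = 4
P ≡ (P ⊃ P) = 2 ≡ 4 = 2
(Q ⊃ P) ≡ (P ≡ (P ⊃ P)) = 4 ≡ 2 = 2
¬(Q ≡ (P ⊃ P)) ∨ ((Q ⊃ P) ≡ (P ≡ (P ⊃ P))) = 2 ∨ 2 = 2
((Q ∨ P) ≡ ((P ⊃ P) ∨ ¬(P ⊃ P))) ∨ (¬(Q ≡ (P ⊃ P)) ∨ ((Q ⊃ P) ≡ (P ≡ (P ⊃ P)))) = 2 ∨ 2 = 2
P ⊃ Q = 2 ⊃ 2 = 4
¬Q = ¬2 = 2
(P ⊃ Q) ≡ ¬Q = 4 ≡ 2 = 2
Q ⊃ Q = 2 ⊃ 2 = 4
(Q ⊃ Q) ∨ Q = 4 ∨ 2 = 4
((P ⊃ Q) ≡ ¬Q) ≡ ((Q ⊃ Q) ∨ Q) = 2 ≡ 4 = 2
P ∨ Q = 2 ∨ 2 = 2
(P ∨ Q) ≡ P = 2 ≡ 2 = 4
Q ∨ Q = 2 ∨ 2 = 2
P ≡ (Q ∨ Q) = 2 ≡ 2 = 4
((P ∨ Q) ≡ P) ⊃ (P ≡ (Q ∨ Q)) = 4 ⊃ 4 = 4
¬P = ¬2 = 2
¬P ⊃ Q = 2 ⊃ 2 = 4
(((P ∨ Q) ≡ P) ⊃ (P ≡ (Q ∨ Q))) ≡ (¬P ⊃ Q) = 4 ≡ 4 = 4
(((P ⊃ Q) ≡ ¬Q) ≡ ((Q ⊃ Q) ∨ Q)) ⊃ ((((P ∨ Q) ≡ P) ⊃ (P ≡ (Q ∨ Q))) ≡ (¬P ⊃ Q)) = 2 ⊃ 4 = 4
(((Q ∨ P) ≡ ((P ⊃ P) ∨ ¬(P ⊃ P))) ∨ (¬(Q ≡ (P ⊃ P)) ∨ ((Q ⊃ P) ≡ (P ≡ (P ⊃ P))))) ≡ ((((P ⊃ Q) ≡ ¬Q) ≡ ((Q ⊃ Q) ∨ Q)) ⊃ ((((P ∨ Q) ≡ P) ⊃ (P ≡ (Q ∨ Q))) ≡ (¬P ⊃ Q))) = 2 ≡ 4 = 2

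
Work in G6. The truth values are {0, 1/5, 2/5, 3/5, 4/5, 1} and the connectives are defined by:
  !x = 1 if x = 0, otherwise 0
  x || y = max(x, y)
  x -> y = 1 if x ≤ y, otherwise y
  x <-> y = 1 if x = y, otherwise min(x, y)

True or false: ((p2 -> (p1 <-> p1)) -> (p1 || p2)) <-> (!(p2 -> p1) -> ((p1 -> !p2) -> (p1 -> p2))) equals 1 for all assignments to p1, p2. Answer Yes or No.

Counterexample: take p1 = 0, p2 = 0.
p1 <-> p1 = 0 <-> 0 = 1
p2 -> (p1 <-> p1) = 0 -> 1 = 1
p1 || p2 = 0 || 0 = 0
(p2 -> (p1 <-> p1)) -> (p1 || p2) = 1 -> 0 = 0
p2 -> p1 = 0 -> 0 = 1
!(p2 -> p1) = !1 = 0
!p2 = !0 = 1
p1 -> !p2 = 0 -> 1 = 1
p1 -> p2 = 0 -> 0 = 1
(p1 -> !p2) -> (p1 -> p2) = 1 -> 1 = 1
!(p2 -> p1) -> ((p1 -> !p2) -> (p1 -> p2)) = 0 -> 1 = 1
((p2 -> (p1 <-> p1)) -> (p1 || p2)) <-> (!(p2 -> p1) -> ((p1 -> !p2) -> (p1 -> p2))) = 0 <-> 1 = 0
This gives 0 ≠ 1.

No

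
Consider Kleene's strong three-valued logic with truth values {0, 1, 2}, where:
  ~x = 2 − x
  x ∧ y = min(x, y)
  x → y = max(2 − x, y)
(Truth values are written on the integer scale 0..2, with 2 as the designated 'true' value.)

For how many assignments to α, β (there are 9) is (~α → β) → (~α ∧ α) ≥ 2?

1

α = 0, β = 0 ↦ 2  ≥
α = 0, β = 1 ↦ 1  <
α = 0, β = 2 ↦ 0  <
α = 1, β = 0 ↦ 1  <
α = 1, β = 1 ↦ 1  <
α = 1, β = 2 ↦ 1  <
α = 2, β = 0 ↦ 0  <
α = 2, β = 1 ↦ 0  <
α = 2, β = 2 ↦ 0  <
So 1 of the 9 assignments meets the threshold.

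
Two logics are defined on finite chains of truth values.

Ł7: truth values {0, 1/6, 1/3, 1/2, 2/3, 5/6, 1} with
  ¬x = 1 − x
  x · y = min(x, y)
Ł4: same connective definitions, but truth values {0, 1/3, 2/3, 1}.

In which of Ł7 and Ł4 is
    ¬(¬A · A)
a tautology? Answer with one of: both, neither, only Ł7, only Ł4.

In Ł7: at A = 1/6 the value is 5/6 — not a tautology.
In Ł4: at A = 1/3 the value is 2/3 — not a tautology.

neither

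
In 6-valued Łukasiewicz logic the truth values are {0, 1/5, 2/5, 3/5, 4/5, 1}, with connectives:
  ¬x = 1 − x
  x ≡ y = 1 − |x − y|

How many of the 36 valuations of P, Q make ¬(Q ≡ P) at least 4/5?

value 1: 2 assignments (counts)
value 4/5: 4 assignments (counts)
value 3/5: 6 assignments
value 2/5: 8 assignments
value 1/5: 10 assignments
value 0: 6 assignments
So 6 of the 36 assignments meet the threshold.

6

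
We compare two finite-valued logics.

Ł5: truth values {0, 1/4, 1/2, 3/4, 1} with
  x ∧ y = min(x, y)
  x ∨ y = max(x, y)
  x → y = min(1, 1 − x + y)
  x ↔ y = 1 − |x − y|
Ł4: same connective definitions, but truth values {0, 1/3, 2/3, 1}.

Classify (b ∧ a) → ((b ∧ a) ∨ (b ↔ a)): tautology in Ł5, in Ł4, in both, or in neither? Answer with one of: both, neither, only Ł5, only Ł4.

both

In Ł5: every assignment gives 1 — tautology.
In Ł4: every assignment gives 1 — tautology.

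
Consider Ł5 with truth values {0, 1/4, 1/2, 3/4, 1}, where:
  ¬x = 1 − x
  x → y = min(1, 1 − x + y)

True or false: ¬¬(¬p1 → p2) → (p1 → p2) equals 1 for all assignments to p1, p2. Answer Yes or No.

Counterexample: take p1 = 3/4, p2 = 0.
¬p1 = ¬3/4 = 1/4
¬p1 → p2 = 1/4 → 0 = 3/4
¬(¬p1 → p2) = ¬3/4 = 1/4
¬¬(¬p1 → p2) = ¬1/4 = 3/4
p1 → p2 = 3/4 → 0 = 1/4
¬¬(¬p1 → p2) → (p1 → p2) = 3/4 → 1/4 = 1/2
This gives 1/2 ≠ 1.

No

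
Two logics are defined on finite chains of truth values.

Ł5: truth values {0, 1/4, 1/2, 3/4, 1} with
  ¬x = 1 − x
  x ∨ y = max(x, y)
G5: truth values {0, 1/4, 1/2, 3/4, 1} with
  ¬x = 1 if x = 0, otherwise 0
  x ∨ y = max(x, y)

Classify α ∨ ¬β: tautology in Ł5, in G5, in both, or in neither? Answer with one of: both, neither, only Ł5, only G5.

In Ł5: at α = 0, β = 1/4 the value is 3/4 — not a tautology.
In G5: at α = 0, β = 1/4 the value is 0 — not a tautology.

neither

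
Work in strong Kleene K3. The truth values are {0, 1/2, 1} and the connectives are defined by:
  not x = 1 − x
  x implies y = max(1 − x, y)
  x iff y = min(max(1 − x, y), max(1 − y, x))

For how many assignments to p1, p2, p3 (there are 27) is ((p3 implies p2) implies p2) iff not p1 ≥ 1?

5

value 1: 5 assignments (counts)
value 1/2: 17 assignments
value 0: 5 assignments
So 5 of the 27 assignments meet the threshold.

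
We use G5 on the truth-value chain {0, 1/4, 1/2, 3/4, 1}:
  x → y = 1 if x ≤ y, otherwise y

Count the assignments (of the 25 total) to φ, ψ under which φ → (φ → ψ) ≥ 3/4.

16

value 1: 15 assignments (counts)
value 3/4: 1 assignment (counts)
value 1/2: 2 assignments
value 1/4: 3 assignments
value 0: 4 assignments
So 16 of the 25 assignments meet the threshold.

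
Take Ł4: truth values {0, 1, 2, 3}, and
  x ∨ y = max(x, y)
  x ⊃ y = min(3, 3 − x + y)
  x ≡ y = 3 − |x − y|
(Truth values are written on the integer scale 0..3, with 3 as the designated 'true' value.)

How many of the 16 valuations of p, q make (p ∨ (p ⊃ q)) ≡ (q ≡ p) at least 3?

6

p = 0, q = 0 ↦ 3  ≥
p = 0, q = 1 ↦ 2  <
p = 0, q = 2 ↦ 1  <
p = 0, q = 3 ↦ 0  <
p = 1, q = 0 ↦ 3  ≥
p = 1, q = 1 ↦ 3  ≥
p = 1, q = 2 ↦ 2  <
p = 1, q = 3 ↦ 1  <
p = 2, q = 0 ↦ 2  <
p = 2, q = 1 ↦ 3  ≥
p = 2, q = 2 ↦ 3  ≥
p = 2, q = 3 ↦ 2  <
p = 3, q = 0 ↦ 0  <
p = 3, q = 1 ↦ 1  <
p = 3, q = 2 ↦ 2  <
p = 3, q = 3 ↦ 3  ≥
So 6 of the 16 assignments meet the threshold.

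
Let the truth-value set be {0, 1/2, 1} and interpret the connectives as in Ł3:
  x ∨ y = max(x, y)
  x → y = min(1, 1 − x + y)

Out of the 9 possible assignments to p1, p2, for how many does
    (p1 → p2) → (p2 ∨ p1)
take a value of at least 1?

p1 = 0, p2 = 0 ↦ 0  <
p1 = 0, p2 = 1/2 ↦ 1/2  <
p1 = 0, p2 = 1 ↦ 1  ≥
p1 = 1/2, p2 = 0 ↦ 1  ≥
p1 = 1/2, p2 = 1/2 ↦ 1/2  <
p1 = 1/2, p2 = 1 ↦ 1  ≥
p1 = 1, p2 = 0 ↦ 1  ≥
p1 = 1, p2 = 1/2 ↦ 1  ≥
p1 = 1, p2 = 1 ↦ 1  ≥
So 6 of the 9 assignments meet the threshold.

6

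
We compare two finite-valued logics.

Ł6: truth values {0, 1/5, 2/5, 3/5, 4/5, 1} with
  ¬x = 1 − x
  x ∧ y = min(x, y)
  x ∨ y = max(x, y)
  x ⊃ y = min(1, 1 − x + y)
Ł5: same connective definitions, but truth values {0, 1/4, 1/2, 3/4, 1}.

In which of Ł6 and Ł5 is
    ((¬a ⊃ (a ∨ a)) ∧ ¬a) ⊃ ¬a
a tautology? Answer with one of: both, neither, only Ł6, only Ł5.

In Ł6: every assignment gives 1 — tautology.
In Ł5: every assignment gives 1 — tautology.

both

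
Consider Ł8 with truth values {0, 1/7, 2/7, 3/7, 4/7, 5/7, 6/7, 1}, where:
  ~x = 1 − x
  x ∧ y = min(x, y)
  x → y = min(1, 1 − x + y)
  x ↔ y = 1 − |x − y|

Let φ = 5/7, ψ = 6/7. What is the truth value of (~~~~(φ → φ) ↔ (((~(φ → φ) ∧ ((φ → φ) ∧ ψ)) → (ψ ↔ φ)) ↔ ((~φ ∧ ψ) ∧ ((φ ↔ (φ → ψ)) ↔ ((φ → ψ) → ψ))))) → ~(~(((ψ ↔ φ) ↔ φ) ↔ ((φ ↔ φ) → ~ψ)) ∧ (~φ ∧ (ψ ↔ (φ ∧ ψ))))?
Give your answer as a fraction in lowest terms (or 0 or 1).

1

φ → φ = 5/7 → 5/7 = 1
~(φ → φ) = ~1 = 0
~~(φ → φ) = ~0 = 1
~~~(φ → φ) = ~1 = 0
~~~~(φ → φ) = ~0 = 1
φ → φ = 5/7 → 5/7 = 1
~(φ → φ) = ~1 = 0
φ → φ = 5/7 → 5/7 = 1
(φ → φ) ∧ ψ = 1 ∧ 6/7 = 6/7
~(φ → φ) ∧ ((φ → φ) ∧ ψ) = 0 ∧ 6/7 = 0
ψ ↔ φ = 6/7 ↔ 5/7 = 6/7
(~(φ → φ) ∧ ((φ → φ) ∧ ψ)) → (ψ ↔ φ) = 0 → 6/7 = 1
~φ = ~5/7 = 2/7
~φ ∧ ψ = 2/7 ∧ 6/7 = 2/7
φ → ψ = 5/7 → 6/7 = 1
φ ↔ (φ → ψ) = 5/7 ↔ 1 = 5/7
φ → ψ = 5/7 → 6/7 = 1
(φ → ψ) → ψ = 1 → 6/7 = 6/7
(φ ↔ (φ → ψ)) ↔ ((φ → ψ) → ψ) = 5/7 ↔ 6/7 = 6/7
(~φ ∧ ψ) ∧ ((φ ↔ (φ → ψ)) ↔ ((φ → ψ) → ψ)) = 2/7 ∧ 6/7 = 2/7
((~(φ → φ) ∧ ((φ → φ) ∧ ψ)) → (ψ ↔ φ)) ↔ ((~φ ∧ ψ) ∧ ((φ ↔ (φ → ψ)) ↔ ((φ → ψ) → ψ))) = 1 ↔ 2/7 = 2/7
~~~~(φ → φ) ↔ (((~(φ → φ) ∧ ((φ → φ) ∧ ψ)) → (ψ ↔ φ)) ↔ ((~φ ∧ ψ) ∧ ((φ ↔ (φ → ψ)) ↔ ((φ → ψ) → ψ)))) = 1 ↔ 2/7 = 2/7
ψ ↔ φ = 6/7 ↔ 5/7 = 6/7
(ψ ↔ φ) ↔ φ = 6/7 ↔ 5/7 = 6/7
φ ↔ φ = 5/7 ↔ 5/7 = 1
~ψ = ~6/7 = 1/7
(φ ↔ φ) → ~ψ = 1 → 1/7 = 1/7
((ψ ↔ φ) ↔ φ) ↔ ((φ ↔ φ) → ~ψ) = 6/7 ↔ 1/7 = 2/7
~(((ψ ↔ φ) ↔ φ) ↔ ((φ ↔ φ) → ~ψ)) = ~2/7 = 5/7
~φ = ~5/7 = 2/7
φ ∧ ψ = 5/7 ∧ 6/7 = 5/7
ψ ↔ (φ ∧ ψ) = 6/7 ↔ 5/7 = 6/7
~φ ∧ (ψ ↔ (φ ∧ ψ)) = 2/7 ∧ 6/7 = 2/7
~(((ψ ↔ φ) ↔ φ) ↔ ((φ ↔ φ) → ~ψ)) ∧ (~φ ∧ (ψ ↔ (φ ∧ ψ))) = 5/7 ∧ 2/7 = 2/7
~(~(((ψ ↔ φ) ↔ φ) ↔ ((φ ↔ φ) → ~ψ)) ∧ (~φ ∧ (ψ ↔ (φ ∧ ψ)))) = ~2/7 = 5/7
(~~~~(φ → φ) ↔ (((~(φ → φ) ∧ ((φ → φ) ∧ ψ)) → (ψ ↔ φ)) ↔ ((~φ ∧ ψ) ∧ ((φ ↔ (φ → ψ)) ↔ ((φ → ψ) → ψ))))) → ~(~(((ψ ↔ φ) ↔ φ) ↔ ((φ ↔ φ) → ~ψ)) ∧ (~φ ∧ (ψ ↔ (φ ∧ ψ)))) = 2/7 → 5/7 = 1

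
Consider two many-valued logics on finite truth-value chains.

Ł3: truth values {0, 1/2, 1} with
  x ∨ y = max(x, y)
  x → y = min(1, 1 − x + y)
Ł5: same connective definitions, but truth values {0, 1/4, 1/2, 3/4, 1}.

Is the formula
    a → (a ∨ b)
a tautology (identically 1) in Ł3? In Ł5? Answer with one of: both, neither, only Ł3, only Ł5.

both

In Ł3: every assignment gives 1 — tautology.
In Ł5: every assignment gives 1 — tautology.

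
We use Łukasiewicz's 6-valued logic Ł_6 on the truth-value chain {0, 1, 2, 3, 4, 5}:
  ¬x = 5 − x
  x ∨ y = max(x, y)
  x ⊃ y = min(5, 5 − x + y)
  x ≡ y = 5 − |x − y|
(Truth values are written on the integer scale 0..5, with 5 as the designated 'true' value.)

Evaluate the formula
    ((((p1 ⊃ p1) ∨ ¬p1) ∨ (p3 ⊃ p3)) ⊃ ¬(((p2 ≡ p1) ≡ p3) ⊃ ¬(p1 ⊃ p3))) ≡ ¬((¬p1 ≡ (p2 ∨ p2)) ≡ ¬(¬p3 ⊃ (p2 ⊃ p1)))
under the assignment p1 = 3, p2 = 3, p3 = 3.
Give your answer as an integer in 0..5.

4

p1 ⊃ p1 = 3 ⊃ 3 = 5
¬p1 = ¬3 = 2
(p1 ⊃ p1) ∨ ¬p1 = 5 ∨ 2 = 5
p3 ⊃ p3 = 3 ⊃ 3 = 5
((p1 ⊃ p1) ∨ ¬p1) ∨ (p3 ⊃ p3) = 5 ∨ 5 = 5
p2 ≡ p1 = 3 ≡ 3 = 5
(p2 ≡ p1) ≡ p3 = 5 ≡ 3 = 3
p1 ⊃ p3 = 3 ⊃ 3 = 5
¬(p1 ⊃ p3) = ¬5 = 0
((p2 ≡ p1) ≡ p3) ⊃ ¬(p1 ⊃ p3) = 3 ⊃ 0 = 2
¬(((p2 ≡ p1) ≡ p3) ⊃ ¬(p1 ⊃ p3)) = ¬2 = 3
(((p1 ⊃ p1) ∨ ¬p1) ∨ (p3 ⊃ p3)) ⊃ ¬(((p2 ≡ p1) ≡ p3) ⊃ ¬(p1 ⊃ p3)) = 5 ⊃ 3 = 3
¬p1 = ¬3 = 2
p2 ∨ p2 = 3 ∨ 3 = 3
¬p1 ≡ (p2 ∨ p2) = 2 ≡ 3 = 4
¬p3 = ¬3 = 2
p2 ⊃ p1 = 3 ⊃ 3 = 5
¬p3 ⊃ (p2 ⊃ p1) = 2 ⊃ 5 = 5
¬(¬p3 ⊃ (p2 ⊃ p1)) = ¬5 = 0
(¬p1 ≡ (p2 ∨ p2)) ≡ ¬(¬p3 ⊃ (p2 ⊃ p1)) = 4 ≡ 0 = 1
¬((¬p1 ≡ (p2 ∨ p2)) ≡ ¬(¬p3 ⊃ (p2 ⊃ p1))) = ¬1 = 4
((((p1 ⊃ p1) ∨ ¬p1) ∨ (p3 ⊃ p3)) ⊃ ¬(((p2 ≡ p1) ≡ p3) ⊃ ¬(p1 ⊃ p3))) ≡ ¬((¬p1 ≡ (p2 ∨ p2)) ≡ ¬(¬p3 ⊃ (p2 ⊃ p1))) = 3 ≡ 4 = 4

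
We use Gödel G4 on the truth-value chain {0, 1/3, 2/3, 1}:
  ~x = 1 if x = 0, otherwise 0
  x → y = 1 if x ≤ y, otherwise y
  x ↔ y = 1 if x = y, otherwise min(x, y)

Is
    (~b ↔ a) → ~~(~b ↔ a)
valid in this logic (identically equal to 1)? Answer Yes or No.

Yes

a = 0, b = 0 ↦ 1
a = 0, b = 1/3 ↦ 1
a = 0, b = 2/3 ↦ 1
a = 0, b = 1 ↦ 1
a = 1/3, b = 0 ↦ 1
a = 1/3, b = 1/3 ↦ 1
a = 1/3, b = 2/3 ↦ 1
a = 1/3, b = 1 ↦ 1
a = 2/3, b = 0 ↦ 1
a = 2/3, b = 1/3 ↦ 1
a = 2/3, b = 2/3 ↦ 1
a = 2/3, b = 1 ↦ 1
a = 1, b = 0 ↦ 1
a = 1, b = 1/3 ↦ 1
a = 1, b = 2/3 ↦ 1
a = 1, b = 1 ↦ 1
Every assignment gives a value ≥ 1.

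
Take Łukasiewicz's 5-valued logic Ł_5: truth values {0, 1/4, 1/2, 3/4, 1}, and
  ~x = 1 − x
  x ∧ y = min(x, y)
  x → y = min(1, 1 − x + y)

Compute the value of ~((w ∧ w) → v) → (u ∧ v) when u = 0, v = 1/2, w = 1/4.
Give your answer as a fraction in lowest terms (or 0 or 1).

w ∧ w = 1/4 ∧ 1/4 = 1/4
(w ∧ w) → v = 1/4 → 1/2 = 1
~((w ∧ w) → v) = ~1 = 0
u ∧ v = 0 ∧ 1/2 = 0
~((w ∧ w) → v) → (u ∧ v) = 0 → 0 = 1

1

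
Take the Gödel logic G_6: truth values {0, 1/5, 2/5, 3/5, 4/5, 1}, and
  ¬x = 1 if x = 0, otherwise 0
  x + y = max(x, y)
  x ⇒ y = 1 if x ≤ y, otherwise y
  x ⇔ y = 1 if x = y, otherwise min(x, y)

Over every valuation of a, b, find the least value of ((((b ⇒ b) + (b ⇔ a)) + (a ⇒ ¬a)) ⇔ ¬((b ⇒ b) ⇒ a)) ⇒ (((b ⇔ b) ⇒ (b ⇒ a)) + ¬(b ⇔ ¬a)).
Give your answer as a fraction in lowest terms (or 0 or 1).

Take a = 0, b = 1/5:
b ⇒ b = 1/5 ⇒ 1/5 = 1
b ⇔ a = 1/5 ⇔ 0 = 0
(b ⇒ b) + (b ⇔ a) = 1 + 0 = 1
¬a = ¬0 = 1
a ⇒ ¬a = 0 ⇒ 1 = 1
((b ⇒ b) + (b ⇔ a)) + (a ⇒ ¬a) = 1 + 1 = 1
b ⇒ b = 1/5 ⇒ 1/5 = 1
(b ⇒ b) ⇒ a = 1 ⇒ 0 = 0
¬((b ⇒ b) ⇒ a) = ¬0 = 1
(((b ⇒ b) + (b ⇔ a)) + (a ⇒ ¬a)) ⇔ ¬((b ⇒ b) ⇒ a) = 1 ⇔ 1 = 1
b ⇔ b = 1/5 ⇔ 1/5 = 1
b ⇒ a = 1/5 ⇒ 0 = 0
(b ⇔ b) ⇒ (b ⇒ a) = 1 ⇒ 0 = 0
¬a = ¬0 = 1
b ⇔ ¬a = 1/5 ⇔ 1 = 1/5
¬(b ⇔ ¬a) = ¬1/5 = 0
((b ⇔ b) ⇒ (b ⇒ a)) + ¬(b ⇔ ¬a) = 0 + 0 = 0
((((b ⇒ b) + (b ⇔ a)) + (a ⇒ ¬a)) ⇔ ¬((b ⇒ b) ⇒ a)) ⇒ (((b ⇔ b) ⇒ (b ⇒ a)) + ¬(b ⇔ ¬a)) = 1 ⇒ 0 = 0
No assignment yields a value below 0, so this is the minimum.

0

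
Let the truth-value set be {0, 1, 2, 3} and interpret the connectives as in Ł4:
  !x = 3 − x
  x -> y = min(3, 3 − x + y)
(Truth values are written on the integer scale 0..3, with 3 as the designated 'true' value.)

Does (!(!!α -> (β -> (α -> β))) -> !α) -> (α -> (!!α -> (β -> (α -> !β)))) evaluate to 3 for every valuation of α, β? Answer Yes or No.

Counterexample: take α = 3, β = 2.
!α = !3 = 0
!!α = !0 = 3
α -> β = 3 -> 2 = 2
β -> (α -> β) = 2 -> 2 = 3
!!α -> (β -> (α -> β)) = 3 -> 3 = 3
!(!!α -> (β -> (α -> β))) = !3 = 0
!α = !3 = 0
!(!!α -> (β -> (α -> β))) -> !α = 0 -> 0 = 3
!α = !3 = 0
!!α = !0 = 3
!β = !2 = 1
α -> !β = 3 -> 1 = 1
β -> (α -> !β) = 2 -> 1 = 2
!!α -> (β -> (α -> !β)) = 3 -> 2 = 2
α -> (!!α -> (β -> (α -> !β))) = 3 -> 2 = 2
(!(!!α -> (β -> (α -> β))) -> !α) -> (α -> (!!α -> (β -> (α -> !β)))) = 3 -> 2 = 2
This gives 2 ≠ 3.

No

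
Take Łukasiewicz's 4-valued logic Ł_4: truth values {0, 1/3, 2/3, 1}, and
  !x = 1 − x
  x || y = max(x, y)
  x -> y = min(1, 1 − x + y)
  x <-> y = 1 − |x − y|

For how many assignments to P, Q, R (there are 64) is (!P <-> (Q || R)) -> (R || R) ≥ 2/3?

value 1: 35 assignments (counts)
value 2/3: 15 assignments (counts)
value 1/3: 10 assignments
value 0: 4 assignments
So 50 of the 64 assignments meet the threshold.

50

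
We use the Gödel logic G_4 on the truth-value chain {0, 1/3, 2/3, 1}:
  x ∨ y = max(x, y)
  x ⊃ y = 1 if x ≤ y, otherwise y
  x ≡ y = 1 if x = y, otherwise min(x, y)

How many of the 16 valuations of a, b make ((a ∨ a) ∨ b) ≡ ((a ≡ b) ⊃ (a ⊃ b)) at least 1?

7

a = 0, b = 0 ↦ 0  <
a = 0, b = 1/3 ↦ 1/3  <
a = 0, b = 2/3 ↦ 2/3  <
a = 0, b = 1 ↦ 1  ≥
a = 1/3, b = 0 ↦ 1/3  <
a = 1/3, b = 1/3 ↦ 1/3  <
a = 1/3, b = 2/3 ↦ 2/3  <
a = 1/3, b = 1 ↦ 1  ≥
a = 2/3, b = 0 ↦ 2/3  <
a = 2/3, b = 1/3 ↦ 2/3  <
a = 2/3, b = 2/3 ↦ 2/3  <
a = 2/3, b = 1 ↦ 1  ≥
a = 1, b = 0 ↦ 1  ≥
a = 1, b = 1/3 ↦ 1  ≥
a = 1, b = 2/3 ↦ 1  ≥
a = 1, b = 1 ↦ 1  ≥
So 7 of the 16 assignments meet the threshold.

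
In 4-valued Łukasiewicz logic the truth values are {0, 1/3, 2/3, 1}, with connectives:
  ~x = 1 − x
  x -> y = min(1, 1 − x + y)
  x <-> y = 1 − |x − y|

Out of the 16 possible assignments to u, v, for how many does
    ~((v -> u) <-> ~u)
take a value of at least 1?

5

u = 0, v = 0 ↦ 0  <
u = 0, v = 1/3 ↦ 1/3  <
u = 0, v = 2/3 ↦ 2/3  <
u = 0, v = 1 ↦ 1  ≥
u = 1/3, v = 0 ↦ 1/3  <
u = 1/3, v = 1/3 ↦ 1/3  <
u = 1/3, v = 2/3 ↦ 0  <
u = 1/3, v = 1 ↦ 1/3  <
u = 2/3, v = 0 ↦ 2/3  <
u = 2/3, v = 1/3 ↦ 2/3  <
u = 2/3, v = 2/3 ↦ 2/3  <
u = 2/3, v = 1 ↦ 1/3  <
u = 1, v = 0 ↦ 1  ≥
u = 1, v = 1/3 ↦ 1  ≥
u = 1, v = 2/3 ↦ 1  ≥
u = 1, v = 1 ↦ 1  ≥
So 5 of the 16 assignments meet the threshold.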